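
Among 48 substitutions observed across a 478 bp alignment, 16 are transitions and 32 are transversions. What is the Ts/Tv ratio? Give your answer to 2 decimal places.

0.50

R = 16/32 = 0.50.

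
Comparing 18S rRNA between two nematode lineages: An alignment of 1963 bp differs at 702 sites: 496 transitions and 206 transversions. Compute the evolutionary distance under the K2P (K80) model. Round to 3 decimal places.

P = 496/1963 ≈ 0.252674 and Q = 206/1963 ≈ 0.104941.
Under the Kimura two-parameter model, d = −½ ln(1 − 2P − Q) − ¼ ln(1 − 2Q).
1 − 2P − Q = 0.389711, giving −½ ln(0.389711) = 0.471175.
1 − 2Q = 0.790118, giving −¼ ln(0.790118) = 0.058893.
d = 0.471175 + 0.058893 = 0.530068.

0.530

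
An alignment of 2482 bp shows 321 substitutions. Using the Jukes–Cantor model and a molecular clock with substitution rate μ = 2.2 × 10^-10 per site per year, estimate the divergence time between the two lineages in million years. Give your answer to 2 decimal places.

322.63

p = 321/2482 ≈ 0.129331.
d = −(3/4) ln(1 − 4p/3) = −0.75 ln(1 − 0.172441) = −0.75 ln(0.827559)
  = −0.75 × (-0.189275) = 0.141956 substitutions/site.
Under a molecular clock d = 2μt, so t = d/(2μ) = 0.141956 / (2 × 2.2 × 10^-10) = 322.63 million years.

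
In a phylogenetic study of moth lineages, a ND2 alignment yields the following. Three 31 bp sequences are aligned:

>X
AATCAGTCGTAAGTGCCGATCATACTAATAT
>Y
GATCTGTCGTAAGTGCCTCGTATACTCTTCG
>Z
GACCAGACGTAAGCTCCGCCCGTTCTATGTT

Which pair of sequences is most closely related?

X–Y: 10/31 differ, p = 0.323, d = 0.422.
X–Z: 12/31 differ, p = 0.387, d = 0.544.
Y–Z: 14/31 differ, p = 0.452, d = 0.691.
The smallest distance is between X and Y.

X and Y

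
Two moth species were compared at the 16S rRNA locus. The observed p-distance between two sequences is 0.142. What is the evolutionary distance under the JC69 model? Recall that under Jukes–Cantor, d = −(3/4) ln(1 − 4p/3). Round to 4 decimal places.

d = −(3/4) ln(1 − 4p/3) = −0.75 ln(1 − 0.189333) = −0.75 ln(0.810667)
  = −0.75 × (-0.209898) = 0.157424 substitutions/site.

0.1574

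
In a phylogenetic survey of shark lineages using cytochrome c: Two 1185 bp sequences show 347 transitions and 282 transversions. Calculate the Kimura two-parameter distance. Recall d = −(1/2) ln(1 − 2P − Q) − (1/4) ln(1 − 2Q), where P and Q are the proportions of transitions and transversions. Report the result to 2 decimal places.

P = 347/1185 ≈ 0.292827 and Q = 282/1185 ≈ 0.237975.
Under the Kimura two-parameter model, d = −½ ln(1 − 2P − Q) − ¼ ln(1 − 2Q).
1 − 2P − Q = 0.176371, giving −½ ln(0.176371) = 0.867583.
1 − 2Q = 0.52405, giving −¼ ln(0.52405) = 0.161542.
d = 0.867583 + 0.161542 = 1.029125.

1.03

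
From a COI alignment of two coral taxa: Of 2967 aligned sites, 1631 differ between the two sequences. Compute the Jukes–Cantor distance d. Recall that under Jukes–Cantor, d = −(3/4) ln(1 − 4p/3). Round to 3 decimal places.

p = 1631/2967 ≈ 0.549714.
d = −(3/4) ln(1 − 4p/3) = −0.75 ln(1 − 0.732952) = −0.75 ln(0.267048)
  = −0.75 × (-1.320327) = 0.990245 substitutions/site.

0.990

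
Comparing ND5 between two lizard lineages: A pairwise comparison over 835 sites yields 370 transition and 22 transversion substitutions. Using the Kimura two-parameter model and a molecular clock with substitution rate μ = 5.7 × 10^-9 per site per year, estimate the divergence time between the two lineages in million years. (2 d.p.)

108.07

P = 370/835 ≈ 0.443114 and Q = 22/835 ≈ 0.026347.
Under the Kimura two-parameter model, d = −½ ln(1 − 2P − Q) − ¼ ln(1 − 2Q).
1 − 2P − Q = 0.087425, giving −½ ln(0.087425) = 1.218487.
1 − 2Q = 0.947306, giving −¼ ln(0.947306) = 0.013533.
d = 1.218487 + 0.013533 = 1.232020.
Under a molecular clock d = 2μt, so t = d/(2μ) = 1.232020 / (2 × 5.7 × 10^-9) = 108.07 million years.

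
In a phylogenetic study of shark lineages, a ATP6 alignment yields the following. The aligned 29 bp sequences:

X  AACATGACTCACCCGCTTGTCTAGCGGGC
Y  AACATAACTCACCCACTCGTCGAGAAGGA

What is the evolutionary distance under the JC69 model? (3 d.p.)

The sequences differ at 7 of 29 sites (6, 15, 18, 22, 25, 26, 29), so p = 7/29 ≈ 0.241379.
d = −(3/4) ln(1 − 4p/3) = −0.75 ln(1 − 0.321839) = −0.75 ln(0.678161)
  = −0.75 × (-0.388371) = 0.291278 substitutions/site.

0.291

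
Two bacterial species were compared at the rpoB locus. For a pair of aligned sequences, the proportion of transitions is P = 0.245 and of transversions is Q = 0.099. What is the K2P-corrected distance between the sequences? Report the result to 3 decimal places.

Under the Kimura two-parameter model, d = −½ ln(1 − 2P − Q) − ¼ ln(1 − 2Q).
1 − 2P − Q = 0.411, giving −½ ln(0.411) = 0.444581.
1 − 2Q = 0.802, giving −¼ ln(0.802) = 0.055162.
d = 0.444581 + 0.055162 = 0.499743.

0.500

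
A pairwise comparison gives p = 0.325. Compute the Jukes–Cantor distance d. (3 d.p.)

0.426

d = −(3/4) ln(1 − 4p/3) = −0.75 ln(1 − 0.433333) = −0.75 ln(0.566667)
  = −0.75 × (-0.567983) = 0.425987 substitutions/site.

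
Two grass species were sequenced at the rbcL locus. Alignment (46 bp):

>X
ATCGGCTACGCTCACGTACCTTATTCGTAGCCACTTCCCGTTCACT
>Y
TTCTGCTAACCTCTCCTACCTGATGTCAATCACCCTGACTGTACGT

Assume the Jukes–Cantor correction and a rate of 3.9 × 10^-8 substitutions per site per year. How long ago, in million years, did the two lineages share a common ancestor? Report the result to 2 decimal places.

The sequences differ at 22 of 46 sites, so p = 22/46 ≈ 0.478261.
d = −(3/4) ln(1 − 4p/3) = −0.75 ln(1 − 0.637681) = −0.75 ln(0.362319)
  = −0.75 × (-1.015230) = 0.761423 substitutions/site.
Under a molecular clock d = 2μt, so t = d/(2μ) = 0.761423 / (2 × 3.9 × 10^-8) = 9.76 million years.

9.76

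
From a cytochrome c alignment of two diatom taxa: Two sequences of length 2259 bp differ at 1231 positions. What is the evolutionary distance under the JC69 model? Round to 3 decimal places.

0.973

p = 1231/2259 ≈ 0.544931.
d = −(3/4) ln(1 − 4p/3) = −0.75 ln(1 − 0.726575) = −0.75 ln(0.273425)
  = −0.75 × (-1.296728) = 0.972546 substitutions/site.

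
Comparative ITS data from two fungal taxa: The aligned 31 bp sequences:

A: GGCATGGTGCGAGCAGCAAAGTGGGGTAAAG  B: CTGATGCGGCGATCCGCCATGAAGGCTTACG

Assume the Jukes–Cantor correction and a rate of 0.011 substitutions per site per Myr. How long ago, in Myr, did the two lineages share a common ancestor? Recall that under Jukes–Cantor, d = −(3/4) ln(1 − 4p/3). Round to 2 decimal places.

The sequences differ at 14 of 31 sites, so p = 14/31 ≈ 0.451613.
d = −(3/4) ln(1 − 4p/3) = −0.75 ln(1 − 0.602151) = −0.75 ln(0.397849)
  = −0.75 × (-0.921683) = 0.691262 substitutions/site.
Under a molecular clock d = 2μt, so t = d/(2μ) = 0.691262 / (2 × 0.011) = 31.42 Myr.

31.42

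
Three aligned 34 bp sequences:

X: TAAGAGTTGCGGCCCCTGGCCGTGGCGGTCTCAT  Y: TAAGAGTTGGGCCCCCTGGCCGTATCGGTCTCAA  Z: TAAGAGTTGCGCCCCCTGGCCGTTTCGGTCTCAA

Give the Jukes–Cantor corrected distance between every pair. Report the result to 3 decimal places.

X–Y: 5/34 sites differ → p ≈ 0.147059, d = −0.75 ln(1 − 0.196079) = 0.163691 ≈ 0.164.
X–Z: 4/34 sites differ → p ≈ 0.117647, d = −0.75 ln(1 − 0.156863) = 0.127969 ≈ 0.128.
Y–Z: 2/34 sites differ → p ≈ 0.058824, d = −0.75 ln(1 − 0.078432) = 0.061259 ≈ 0.061.

d(X,Y) = 0.164, d(X,Z) = 0.128, d(Y,Z) = 0.061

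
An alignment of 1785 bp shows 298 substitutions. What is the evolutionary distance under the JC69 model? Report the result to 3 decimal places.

0.189

p = 298/1785 ≈ 0.166947.
d = −(3/4) ln(1 − 4p/3) = −0.75 ln(1 − 0.222596) = −0.75 ln(0.777404)
  = −0.75 × (-0.251795) = 0.188846 substitutions/site.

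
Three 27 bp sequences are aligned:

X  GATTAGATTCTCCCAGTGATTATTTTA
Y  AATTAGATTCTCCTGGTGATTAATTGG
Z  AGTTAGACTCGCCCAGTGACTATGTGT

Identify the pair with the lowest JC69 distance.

X and Y

X–Y: 6/27 differ, p = 0.222, d = 0.264.
X–Z: 8/27 differ, p = 0.296, d = 0.377.
Y–Z: 9/27 differ, p = 0.333, d = 0.441.
The smallest distance is between X and Y.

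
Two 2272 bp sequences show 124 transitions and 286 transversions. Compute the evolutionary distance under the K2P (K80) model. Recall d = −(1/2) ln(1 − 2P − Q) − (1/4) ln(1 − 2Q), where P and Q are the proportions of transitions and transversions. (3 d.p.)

0.206

P = 124/2272 ≈ 0.054577 and Q = 286/2272 ≈ 0.12588.
Under the Kimura two-parameter model, d = −½ ln(1 − 2P − Q) − ¼ ln(1 − 2Q).
1 − 2P − Q = 0.764966, giving −½ ln(0.764966) = 0.133962.
1 − 2Q = 0.74824, giving −¼ ln(0.74824) = 0.072508.
d = 0.133962 + 0.072508 = 0.206470.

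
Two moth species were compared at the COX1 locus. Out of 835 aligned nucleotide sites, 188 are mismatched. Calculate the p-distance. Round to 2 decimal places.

p = 188/835 = 0.225149… ≈ 0.23 (to 2 d.p.).

0.23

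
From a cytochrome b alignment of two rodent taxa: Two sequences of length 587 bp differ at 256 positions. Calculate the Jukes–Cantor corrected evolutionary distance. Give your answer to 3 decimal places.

p = 256/587 ≈ 0.436116.
d = −(3/4) ln(1 − 4p/3) = −0.75 ln(1 − 0.581488) = −0.75 ln(0.418512)
  = −0.75 × (-0.871050) = 0.653288 substitutions/site.

0.653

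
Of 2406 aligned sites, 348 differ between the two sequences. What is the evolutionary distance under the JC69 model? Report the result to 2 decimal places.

0.16

p = 348/2406 ≈ 0.144638.
d = −(3/4) ln(1 − 4p/3) = −0.75 ln(1 − 0.192851) = −0.75 ln(0.807149)
  = −0.75 × (-0.214247) = 0.160685 substitutions/site.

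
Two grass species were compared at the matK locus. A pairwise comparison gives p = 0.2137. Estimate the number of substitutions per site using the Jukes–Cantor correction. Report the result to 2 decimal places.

0.25

d = −(3/4) ln(1 − 4p/3) = −0.75 ln(1 − 0.284933) = −0.75 ln(0.715067)
  = −0.75 × (-0.335379) = 0.251534 substitutions/site.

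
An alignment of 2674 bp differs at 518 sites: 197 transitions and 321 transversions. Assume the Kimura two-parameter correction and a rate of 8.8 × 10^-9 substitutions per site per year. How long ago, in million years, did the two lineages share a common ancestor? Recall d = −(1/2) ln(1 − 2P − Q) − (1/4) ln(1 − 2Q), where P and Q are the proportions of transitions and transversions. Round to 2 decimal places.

12.74

P = 197/2674 ≈ 0.073672 and Q = 321/2674 ≈ 0.120045.
Under the Kimura two-parameter model, d = −½ ln(1 − 2P − Q) − ¼ ln(1 − 2Q).
1 − 2P − Q = 0.732611, giving −½ ln(0.732611) = 0.155570.
1 − 2Q = 0.75991, giving −¼ ln(0.75991) = 0.068639.
d = 0.155570 + 0.068639 = 0.224209.
Under a molecular clock d = 2μt, so t = d/(2μ) = 0.224209 / (2 × 8.8 × 10^-9) = 12.74 million years.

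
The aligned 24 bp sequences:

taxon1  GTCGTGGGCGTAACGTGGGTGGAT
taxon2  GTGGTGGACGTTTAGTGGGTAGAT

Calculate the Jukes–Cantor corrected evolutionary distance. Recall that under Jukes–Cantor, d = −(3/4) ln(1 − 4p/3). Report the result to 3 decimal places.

0.304

The sequences differ at 6 of 24 sites (3, 8, 12, 13, 14, 21), so p = 6/24 = 0.25.
d = −(3/4) ln(1 − 4p/3) = −0.75 ln(1 − 0.333333) = −0.75 ln(0.666667)
  = −0.75 × (-0.405465) = 0.304099 substitutions/site.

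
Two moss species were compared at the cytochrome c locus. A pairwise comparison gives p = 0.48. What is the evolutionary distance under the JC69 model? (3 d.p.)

d = −(3/4) ln(1 − 4p/3) = −0.75 ln(1 − 0.64) = −0.75 ln(0.36)
  = −0.75 × (-1.021651) = 0.766238 substitutions/site.

0.766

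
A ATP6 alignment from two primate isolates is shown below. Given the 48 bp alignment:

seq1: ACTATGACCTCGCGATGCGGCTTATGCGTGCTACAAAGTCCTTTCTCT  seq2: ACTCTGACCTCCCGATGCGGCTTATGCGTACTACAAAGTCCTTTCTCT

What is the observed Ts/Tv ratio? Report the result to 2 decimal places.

Transitions are A↔G and C↔T; transversions are all other mismatches.
Transitions: 1. Transversions: 2.
R = 1/2 = 0.50.

0.50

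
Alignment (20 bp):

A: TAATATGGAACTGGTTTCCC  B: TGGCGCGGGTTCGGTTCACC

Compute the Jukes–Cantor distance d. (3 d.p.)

The sequences differ at 11 of 20 sites, so p = 11/20 = 0.55.
d = −(3/4) ln(1 − 4p/3) = −0.75 ln(1 − 0.733333) = −0.75 ln(0.266667)
  = −0.75 × (-1.321755) = 0.991316 substitutions/site.

0.991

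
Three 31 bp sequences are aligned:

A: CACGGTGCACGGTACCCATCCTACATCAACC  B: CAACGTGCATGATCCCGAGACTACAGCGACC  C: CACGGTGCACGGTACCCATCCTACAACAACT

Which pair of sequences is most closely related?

A and C

A–B: 10/31 differ, p = 0.323, d = 0.422.
A–C: 2/31 differ, p = 0.065, d = 0.067.
B–C: 11/31 differ, p = 0.355, d = 0.481.
The smallest distance is between A and C.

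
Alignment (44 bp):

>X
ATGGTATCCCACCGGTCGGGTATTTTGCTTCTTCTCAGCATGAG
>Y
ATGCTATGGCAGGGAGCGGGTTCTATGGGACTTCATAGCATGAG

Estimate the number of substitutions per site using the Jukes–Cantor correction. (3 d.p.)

The sequences differ at 15 of 44 sites, so p = 15/44 ≈ 0.340909.
d = −(3/4) ln(1 − 4p/3) = −0.75 ln(1 − 0.454545) = −0.75 ln(0.545455)
  = −0.75 × (-0.606135) = 0.454601 substitutions/site.

0.455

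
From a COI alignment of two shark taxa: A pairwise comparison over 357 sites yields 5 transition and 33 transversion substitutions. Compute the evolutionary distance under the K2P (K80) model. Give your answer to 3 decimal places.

P = 5/357 ≈ 0.014006 and Q = 33/357 ≈ 0.092437.
Under the Kimura two-parameter model, d = −½ ln(1 − 2P − Q) − ¼ ln(1 − 2Q).
1 − 2P − Q = 0.879551, giving −½ ln(0.879551) = 0.064172.
1 − 2Q = 0.815126, giving −¼ ln(0.815126) = 0.051103.
d = 0.064172 + 0.051103 = 0.115275.

0.115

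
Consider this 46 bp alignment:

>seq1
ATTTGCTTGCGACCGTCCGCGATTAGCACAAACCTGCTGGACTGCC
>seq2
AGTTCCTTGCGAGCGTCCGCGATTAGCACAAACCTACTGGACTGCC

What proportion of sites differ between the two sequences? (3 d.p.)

The sequences differ at 4 of 46 positions (sites 2, 5, 13, 36).
p = 4/46 = 0.086956… ≈ 0.087 (to 3 d.p.).

0.087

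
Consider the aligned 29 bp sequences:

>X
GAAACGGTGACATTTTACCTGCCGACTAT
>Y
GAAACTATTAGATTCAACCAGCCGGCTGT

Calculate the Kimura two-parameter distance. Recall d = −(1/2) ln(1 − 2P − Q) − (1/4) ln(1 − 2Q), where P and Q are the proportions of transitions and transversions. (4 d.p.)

0.4031

Of 29 sites, 4 differences are transitions and 5 are transversions, so P = 4/29 ≈ 0.137931 and Q = 5/29 ≈ 0.172414.
Under the Kimura two-parameter model, d = −½ ln(1 − 2P − Q) − ¼ ln(1 − 2Q).
1 − 2P − Q = 0.551724, giving −½ ln(0.551724) = 0.297354.
1 − 2Q = 0.655172, giving −¼ ln(0.655172) = 0.105714.
d = 0.297354 + 0.105714 = 0.403068.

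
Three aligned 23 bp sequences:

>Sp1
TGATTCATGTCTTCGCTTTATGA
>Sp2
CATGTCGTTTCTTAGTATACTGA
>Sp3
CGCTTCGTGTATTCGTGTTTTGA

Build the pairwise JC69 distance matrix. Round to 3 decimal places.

d(Sp1,Sp2) = 0.761, d(Sp1,Sp3) = 0.390, d(Sp2,Sp3) = 0.553

Sp1–Sp2: 11/23 sites differ → p ≈ 0.478261, d = −0.75 ln(1 − 0.637681) = 0.761423 ≈ 0.761.
Sp1–Sp3: 7/23 sites differ → p ≈ 0.304348, d = −0.75 ln(1 − 0.405797) = 0.390401 ≈ 0.390.
Sp2–Sp3: 9/23 sites differ → p ≈ 0.391304, d = −0.75 ln(1 − 0.521739) = 0.553199 ≈ 0.553.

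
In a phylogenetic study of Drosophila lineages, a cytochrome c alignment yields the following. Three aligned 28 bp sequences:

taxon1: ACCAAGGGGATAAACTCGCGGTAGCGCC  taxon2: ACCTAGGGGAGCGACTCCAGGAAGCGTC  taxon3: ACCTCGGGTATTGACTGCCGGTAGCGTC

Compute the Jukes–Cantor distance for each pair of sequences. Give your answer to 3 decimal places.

d(taxon1,taxon2) = 0.360, d(taxon1,taxon3) = 0.360, d(taxon2,taxon3) = 0.304

taxon1–taxon2: 8/28 sites differ → p ≈ 0.285714, d = −0.75 ln(1 − 0.380952) = 0.359679 ≈ 0.360.
taxon1–taxon3: 8/28 sites differ → p ≈ 0.285714, d = −0.75 ln(1 − 0.380952) = 0.359679 ≈ 0.360.
taxon2–taxon3: 7/28 sites differ → p = 0.25, d = −0.75 ln(1 − 0.333333) = 0.304098 ≈ 0.304.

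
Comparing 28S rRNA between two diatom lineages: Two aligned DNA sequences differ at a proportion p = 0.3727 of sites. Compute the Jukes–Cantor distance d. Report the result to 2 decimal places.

d = −(3/4) ln(1 − 4p/3) = −0.75 ln(1 − 0.496933) = −0.75 ln(0.503067)
  = −0.75 × (-0.687032) = 0.515274 substitutions/site.

0.52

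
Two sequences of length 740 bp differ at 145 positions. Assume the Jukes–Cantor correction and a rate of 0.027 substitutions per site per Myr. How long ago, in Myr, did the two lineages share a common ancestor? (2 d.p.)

p = 145/740 ≈ 0.195946.
d = −(3/4) ln(1 − 4p/3) = −0.75 ln(1 − 0.261261) = −0.75 ln(0.738739)
  = −0.75 × (-0.302811) = 0.227108 substitutions/site.
Under a molecular clock d = 2μt, so t = d/(2μ) = 0.227108 / (2 × 0.027) = 4.21 Myr.

4.21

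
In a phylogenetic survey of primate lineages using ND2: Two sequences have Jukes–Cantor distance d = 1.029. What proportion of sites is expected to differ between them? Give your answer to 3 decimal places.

p = (3/4)(1 − e^(−4d/3)) = 0.75 × (1 − e^(-1.372)) = 0.75 × (1 − 0.253599) = 0.559801.

0.560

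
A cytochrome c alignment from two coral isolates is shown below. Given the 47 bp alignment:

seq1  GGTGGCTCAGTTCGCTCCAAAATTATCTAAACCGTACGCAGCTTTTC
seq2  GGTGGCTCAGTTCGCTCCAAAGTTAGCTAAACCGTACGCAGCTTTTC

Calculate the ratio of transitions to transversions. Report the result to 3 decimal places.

1.000

Transitions are A↔G and C↔T; transversions are all other mismatches.
Transitions: 1. Transversions: 1.
R = 1/1 = 1.000.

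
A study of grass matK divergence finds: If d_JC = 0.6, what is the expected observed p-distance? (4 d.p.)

p = (3/4)(1 − e^(−4d/3)) = 0.75 × (1 − e^(-0.8)) = 0.75 × (1 − 0.449329) = 0.413003.

0.4130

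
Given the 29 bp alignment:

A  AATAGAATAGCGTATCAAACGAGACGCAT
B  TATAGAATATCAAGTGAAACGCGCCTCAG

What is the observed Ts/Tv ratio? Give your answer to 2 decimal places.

Transitions are A↔G and C↔T; transversions are all other mismatches.
Transitions: 2. Transversions: 8.
R = 2/8 = 0.25.

0.25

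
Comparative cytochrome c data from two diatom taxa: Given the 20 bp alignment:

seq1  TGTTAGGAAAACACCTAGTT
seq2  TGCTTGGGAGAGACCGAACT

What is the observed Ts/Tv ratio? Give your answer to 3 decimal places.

1.667

Transitions are A↔G and C↔T; transversions are all other mismatches.
Transitions: 5. Transversions: 3.
R = 5/3 = 1.666666… ≈ 1.667 (to 3 d.p.).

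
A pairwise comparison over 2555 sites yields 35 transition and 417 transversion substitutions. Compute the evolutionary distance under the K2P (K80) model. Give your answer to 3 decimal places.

0.205

P = 35/2555 ≈ 0.013699 and Q = 417/2555 ≈ 0.163209.
Under the Kimura two-parameter model, d = −½ ln(1 − 2P − Q) − ¼ ln(1 − 2Q).
1 − 2P − Q = 0.809393, giving −½ ln(0.809393) = 0.105735.
1 − 2Q = 0.673582, giving −¼ ln(0.673582) = 0.098786.
d = 0.105735 + 0.098786 = 0.204521.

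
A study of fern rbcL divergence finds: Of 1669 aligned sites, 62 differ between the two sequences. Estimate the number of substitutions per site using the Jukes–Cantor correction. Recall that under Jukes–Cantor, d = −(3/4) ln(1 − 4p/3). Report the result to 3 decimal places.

0.038

p = 62/1669 ≈ 0.037148.
d = −(3/4) ln(1 − 4p/3) = −0.75 ln(1 − 0.049531) = −0.75 ln(0.950469)
  = −0.75 × (-0.050800) = 0.038100 substitutions/site.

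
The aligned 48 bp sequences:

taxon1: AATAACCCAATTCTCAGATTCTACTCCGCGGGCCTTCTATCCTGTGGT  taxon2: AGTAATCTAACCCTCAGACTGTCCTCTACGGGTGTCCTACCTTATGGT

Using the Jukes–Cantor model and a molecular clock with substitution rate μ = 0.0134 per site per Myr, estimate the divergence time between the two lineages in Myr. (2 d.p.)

The sequences differ at 16 of 48 sites, so p = 16/48 ≈ 0.333333.
d = −(3/4) ln(1 − 4p/3) = −0.75 ln(1 − 0.444444) = −0.75 ln(0.555556)
  = −0.75 × (-0.587786) = 0.440840 substitutions/site.
Under a molecular clock d = 2μt, so t = d/(2μ) = 0.440840 / (2 × 0.0134) = 16.45 Myr.

16.45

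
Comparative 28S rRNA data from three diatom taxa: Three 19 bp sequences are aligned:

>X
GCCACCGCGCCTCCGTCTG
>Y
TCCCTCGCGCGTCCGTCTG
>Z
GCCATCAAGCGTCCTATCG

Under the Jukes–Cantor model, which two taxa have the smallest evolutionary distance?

X and Y

X–Y: 4/19 differ, p = 0.211, d = 0.247.
X–Z: 8/19 differ, p = 0.421, d = 0.618.
Y–Z: 8/19 differ, p = 0.421, d = 0.618.
The smallest distance is between X and Y.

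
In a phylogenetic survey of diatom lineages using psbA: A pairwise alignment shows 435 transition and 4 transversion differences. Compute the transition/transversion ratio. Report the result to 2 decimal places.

108.75

R = 435/4 = 108.75.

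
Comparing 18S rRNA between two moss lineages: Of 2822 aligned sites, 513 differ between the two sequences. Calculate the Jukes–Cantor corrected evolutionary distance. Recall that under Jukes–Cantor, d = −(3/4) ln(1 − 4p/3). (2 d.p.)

0.21

p = 513/2822 ≈ 0.181786.
d = −(3/4) ln(1 − 4p/3) = −0.75 ln(1 − 0.242381) = −0.75 ln(0.757619)
  = −0.75 × (-0.277575) = 0.208181 substitutions/site.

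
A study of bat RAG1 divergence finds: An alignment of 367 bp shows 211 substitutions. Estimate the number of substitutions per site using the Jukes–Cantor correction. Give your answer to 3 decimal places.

1.091

p = 211/367 ≈ 0.574932.
d = −(3/4) ln(1 − 4p/3) = −0.75 ln(1 − 0.766576) = −0.75 ln(0.233424)
  = −0.75 × (-1.454899) = 1.091174 substitutions/site.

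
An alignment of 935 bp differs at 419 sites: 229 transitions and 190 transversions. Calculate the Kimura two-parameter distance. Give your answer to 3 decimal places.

0.721

P = 229/935 ≈ 0.24492 and Q = 190/935 ≈ 0.203209.
Under the Kimura two-parameter model, d = −½ ln(1 − 2P − Q) − ¼ ln(1 − 2Q).
1 − 2P − Q = 0.306951, giving −½ ln(0.306951) = 0.590534.
1 − 2Q = 0.593582, giving −¼ ln(0.593582) = 0.130395.
d = 0.590534 + 0.130395 = 0.720929.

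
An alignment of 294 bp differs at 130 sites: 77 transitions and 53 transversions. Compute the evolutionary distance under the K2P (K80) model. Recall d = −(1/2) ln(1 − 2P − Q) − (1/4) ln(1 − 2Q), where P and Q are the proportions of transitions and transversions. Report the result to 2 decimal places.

P = 77/294 ≈ 0.261905 and Q = 53/294 ≈ 0.180272.
Under the Kimura two-parameter model, d = −½ ln(1 − 2P − Q) − ¼ ln(1 − 2Q).
1 − 2P − Q = 0.295918, giving −½ ln(0.295918) = 0.608836.
1 − 2Q = 0.639456, giving −¼ ln(0.639456) = 0.111784.
d = 0.608836 + 0.111784 = 0.720620.

0.72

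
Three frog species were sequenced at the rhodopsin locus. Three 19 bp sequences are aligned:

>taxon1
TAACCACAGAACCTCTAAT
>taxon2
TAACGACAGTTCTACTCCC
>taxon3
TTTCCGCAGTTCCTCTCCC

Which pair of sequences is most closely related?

taxon2 and taxon3

taxon1–taxon2: 8/19 differ, p = 0.421, d = 0.618.
taxon1–taxon3: 8/19 differ, p = 0.421, d = 0.618.
taxon2–taxon3: 6/19 differ, p = 0.316, d = 0.410.
The smallest distance is between taxon2 and taxon3.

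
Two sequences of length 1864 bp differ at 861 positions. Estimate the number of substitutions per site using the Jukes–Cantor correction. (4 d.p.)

0.7176

p = 861/1864 ≈ 0.46191.
d = −(3/4) ln(1 − 4p/3) = −0.75 ln(1 − 0.61588) = −0.75 ln(0.38412)
  = −0.75 × (-0.956800) = 0.717600 substitutions/site.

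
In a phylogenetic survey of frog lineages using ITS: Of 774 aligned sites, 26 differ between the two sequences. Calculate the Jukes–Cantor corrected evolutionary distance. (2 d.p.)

p = 26/774 ≈ 0.033592.
d = −(3/4) ln(1 − 4p/3) = −0.75 ln(1 − 0.044789) = −0.75 ln(0.955211)
  = −0.75 × (-0.045823) = 0.034367 substitutions/site.

0.03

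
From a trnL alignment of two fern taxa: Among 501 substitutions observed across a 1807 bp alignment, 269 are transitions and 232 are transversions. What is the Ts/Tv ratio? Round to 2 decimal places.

1.16

R = 269/232 = 1.159482… ≈ 1.16 (to 2 d.p.).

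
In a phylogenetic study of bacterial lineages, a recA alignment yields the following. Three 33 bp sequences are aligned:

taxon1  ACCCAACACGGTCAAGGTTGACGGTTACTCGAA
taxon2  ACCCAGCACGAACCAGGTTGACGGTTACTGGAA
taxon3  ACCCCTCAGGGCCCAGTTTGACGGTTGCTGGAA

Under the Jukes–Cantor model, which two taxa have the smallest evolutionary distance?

taxon1–taxon2: 5/33 differ, p = 0.152, d = 0.169.
taxon1–taxon3: 8/33 differ, p = 0.242, d = 0.293.
taxon2–taxon3: 7/33 differ, p = 0.212, d = 0.249.
The smallest distance is between taxon1 and taxon2.

taxon1 and taxon2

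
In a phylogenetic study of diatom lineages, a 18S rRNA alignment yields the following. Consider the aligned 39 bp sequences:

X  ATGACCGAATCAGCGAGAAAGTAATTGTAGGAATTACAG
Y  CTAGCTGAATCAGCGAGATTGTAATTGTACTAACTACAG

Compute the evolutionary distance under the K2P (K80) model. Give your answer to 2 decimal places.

Of 39 sites, 4 differences are transitions and 5 are transversions, so P = 4/39 ≈ 0.102564 and Q = 5/39 ≈ 0.128205.
Under the Kimura two-parameter model, d = −½ ln(1 − 2P − Q) − ¼ ln(1 − 2Q).
1 − 2P − Q = 0.666667, giving −½ ln(0.666667) = 0.202732.
1 − 2Q = 0.74359, giving −¼ ln(0.74359) = 0.074066.
d = 0.202732 + 0.074066 = 0.276798.

0.28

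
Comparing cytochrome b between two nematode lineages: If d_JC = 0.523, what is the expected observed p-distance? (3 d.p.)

p = (3/4)(1 − e^(−4d/3)) = 0.75 × (1 − e^(-0.697333)) = 0.75 × (1 − 0.497911) = 0.376567.

0.377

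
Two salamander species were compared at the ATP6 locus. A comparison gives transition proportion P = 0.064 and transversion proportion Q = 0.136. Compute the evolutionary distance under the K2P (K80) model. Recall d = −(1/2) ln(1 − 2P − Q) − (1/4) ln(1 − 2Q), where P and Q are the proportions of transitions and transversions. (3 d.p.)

0.233

Under the Kimura two-parameter model, d = −½ ln(1 − 2P − Q) − ¼ ln(1 − 2Q).
1 − 2P − Q = 0.736, giving −½ ln(0.736) = 0.153263.
1 − 2Q = 0.728, giving −¼ ln(0.728) = 0.079364.
d = 0.153263 + 0.079364 = 0.232627.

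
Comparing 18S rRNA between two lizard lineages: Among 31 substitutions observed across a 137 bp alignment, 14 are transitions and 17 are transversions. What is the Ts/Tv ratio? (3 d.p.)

0.824

R = 14/17 = 0.823529… ≈ 0.824 (to 3 d.p.).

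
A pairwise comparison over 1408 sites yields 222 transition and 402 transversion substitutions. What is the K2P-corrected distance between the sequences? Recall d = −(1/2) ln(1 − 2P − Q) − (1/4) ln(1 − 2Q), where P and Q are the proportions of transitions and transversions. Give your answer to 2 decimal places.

0.67

P = 222/1408 ≈ 0.15767 and Q = 402/1408 ≈ 0.285511.
Under the Kimura two-parameter model, d = −½ ln(1 − 2P − Q) − ¼ ln(1 − 2Q).
1 − 2P − Q = 0.399149, giving −½ ln(0.399149) = 0.459210.
1 − 2Q = 0.428978, giving −¼ ln(0.428978) = 0.211587.
d = 0.459210 + 0.211587 = 0.670797.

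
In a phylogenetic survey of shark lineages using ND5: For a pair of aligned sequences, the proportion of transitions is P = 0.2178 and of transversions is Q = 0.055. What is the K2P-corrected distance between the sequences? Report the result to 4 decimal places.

0.3664

Under the Kimura two-parameter model, d = −½ ln(1 − 2P − Q) − ¼ ln(1 − 2Q).
1 − 2P − Q = 0.5094, giving −½ ln(0.5094) = 0.337261.
1 − 2Q = 0.89, giving −¼ ln(0.89) = 0.029133.
d = 0.337261 + 0.029133 = 0.366394.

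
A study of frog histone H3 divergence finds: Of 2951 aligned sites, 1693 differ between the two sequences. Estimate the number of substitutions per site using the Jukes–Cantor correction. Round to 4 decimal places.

p = 1693/2951 ≈ 0.573704.
d = −(3/4) ln(1 − 4p/3) = −0.75 ln(1 − 0.764939) = −0.75 ln(0.235061)
  = −0.75 × (-1.447910) = 1.085933 substitutions/site.

1.0859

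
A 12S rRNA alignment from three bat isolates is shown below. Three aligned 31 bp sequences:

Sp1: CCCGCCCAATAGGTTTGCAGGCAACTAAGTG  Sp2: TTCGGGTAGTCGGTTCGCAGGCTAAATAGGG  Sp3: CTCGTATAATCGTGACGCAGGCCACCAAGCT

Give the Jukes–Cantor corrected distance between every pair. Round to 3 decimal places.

Sp1–Sp2: 13/31 sites differ → p ≈ 0.419355, d = −0.75 ln(1 − 0.55914) = 0.614271 ≈ 0.614.
Sp1–Sp3: 13/31 sites differ → p ≈ 0.419355, d = −0.75 ln(1 − 0.55914) = 0.614271 ≈ 0.614.
Sp2–Sp3: 13/31 sites differ → p ≈ 0.419355, d = −0.75 ln(1 − 0.55914) = 0.614271 ≈ 0.614.

d(Sp1,Sp2) = 0.614, d(Sp1,Sp3) = 0.614, d(Sp2,Sp3) = 0.614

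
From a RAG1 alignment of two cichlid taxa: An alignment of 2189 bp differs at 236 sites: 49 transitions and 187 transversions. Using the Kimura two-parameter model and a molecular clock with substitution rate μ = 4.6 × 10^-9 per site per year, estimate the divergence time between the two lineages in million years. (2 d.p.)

12.67

P = 49/2189 ≈ 0.022385 and Q = 187/2189 ≈ 0.085427.
Under the Kimura two-parameter model, d = −½ ln(1 − 2P − Q) − ¼ ln(1 − 2Q).
1 − 2P − Q = 0.869803, giving −½ ln(0.869803) = 0.069744.
1 − 2Q = 0.829146, giving −¼ ln(0.829146) = 0.046840.
d = 0.069744 + 0.046840 = 0.116584.
Under a molecular clock d = 2μt, so t = d/(2μ) = 0.116584 / (2 × 4.6 × 10^-9) = 12.67 million years.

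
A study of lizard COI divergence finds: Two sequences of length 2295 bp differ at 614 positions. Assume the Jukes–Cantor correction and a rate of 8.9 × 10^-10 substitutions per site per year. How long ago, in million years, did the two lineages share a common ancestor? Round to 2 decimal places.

p = 614/2295 ≈ 0.267538.
d = −(3/4) ln(1 − 4p/3) = −0.75 ln(1 − 0.356717) = −0.75 ln(0.643283)
  = −0.75 × (-0.441171) = 0.330878 substitutions/site.
Under a molecular clock d = 2μt, so t = d/(2μ) = 0.330878 / (2 × 8.9 × 10^-10) = 185.89 million years.

185.89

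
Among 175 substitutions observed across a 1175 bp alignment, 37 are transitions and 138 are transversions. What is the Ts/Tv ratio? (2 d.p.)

0.27

R = 37/138 = 0.268115… ≈ 0.27 (to 2 d.p.).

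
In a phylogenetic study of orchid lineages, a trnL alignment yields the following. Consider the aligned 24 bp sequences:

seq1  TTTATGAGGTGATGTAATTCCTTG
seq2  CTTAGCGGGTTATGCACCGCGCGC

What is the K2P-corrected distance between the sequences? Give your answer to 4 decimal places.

Of 24 sites, 5 differences are transitions and 8 are transversions, so P = 5/24 ≈ 0.208333 and Q = 8/24 ≈ 0.333333.
Under the Kimura two-parameter model, d = −½ ln(1 − 2P − Q) − ¼ ln(1 − 2Q).
1 − 2P − Q = 0.250001, giving −½ ln(0.250001) = 0.693145.
1 − 2Q = 0.333334, giving −¼ ln(0.333334) = 0.274653.
d = 0.693145 + 0.274653 = 0.967798.

0.9678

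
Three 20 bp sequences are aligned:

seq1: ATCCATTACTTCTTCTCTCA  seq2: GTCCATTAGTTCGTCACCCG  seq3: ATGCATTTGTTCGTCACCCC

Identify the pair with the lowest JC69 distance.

seq1–seq2: 6/20 differ, p = 0.300, d = 0.383.
seq1–seq3: 7/20 differ, p = 0.350, d = 0.471.
seq2–seq3: 4/20 differ, p = 0.200, d = 0.233.
The smallest distance is between seq2 and seq3.

seq2 and seq3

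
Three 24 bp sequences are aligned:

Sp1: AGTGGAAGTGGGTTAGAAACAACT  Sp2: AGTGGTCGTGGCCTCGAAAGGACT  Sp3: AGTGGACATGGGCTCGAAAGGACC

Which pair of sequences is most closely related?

Sp2 and Sp3

Sp1–Sp2: 7/24 differ, p = 0.292, d = 0.369.
Sp1–Sp3: 7/24 differ, p = 0.292, d = 0.369.
Sp2–Sp3: 4/24 differ, p = 0.167, d = 0.188.
The smallest distance is between Sp2 and Sp3.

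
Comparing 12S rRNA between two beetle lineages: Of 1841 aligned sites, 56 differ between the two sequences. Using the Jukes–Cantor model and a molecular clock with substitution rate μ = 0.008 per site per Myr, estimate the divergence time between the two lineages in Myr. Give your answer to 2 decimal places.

p = 56/1841 ≈ 0.030418.
d = −(3/4) ln(1 − 4p/3) = −0.75 ln(1 − 0.040557) = −0.75 ln(0.959443)
  = −0.75 × (-0.041402) = 0.031052 substitutions/site.
Under a molecular clock d = 2μt, so t = d/(2μ) = 0.031052 / (2 × 0.008) = 1.94 Myr.

1.94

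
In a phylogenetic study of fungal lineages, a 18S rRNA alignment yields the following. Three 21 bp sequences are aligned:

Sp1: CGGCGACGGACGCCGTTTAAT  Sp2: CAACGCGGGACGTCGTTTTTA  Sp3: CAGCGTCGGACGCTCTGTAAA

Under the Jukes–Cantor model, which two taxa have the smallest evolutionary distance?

Sp1 and Sp3

Sp1–Sp2: 8/21 differ, p = 0.381, d = 0.532.
Sp1–Sp3: 6/21 differ, p = 0.286, d = 0.360.
Sp2–Sp3: 9/21 differ, p = 0.429, d = 0.635.
The smallest distance is between Sp1 and Sp3.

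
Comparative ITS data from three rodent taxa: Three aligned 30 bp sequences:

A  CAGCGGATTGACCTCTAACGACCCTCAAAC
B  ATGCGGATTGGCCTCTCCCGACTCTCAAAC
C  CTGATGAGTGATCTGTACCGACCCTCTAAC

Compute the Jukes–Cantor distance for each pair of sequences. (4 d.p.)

A–B: 6/30 sites differ → p = 0.2, d = −0.75 ln(1 − 0.266667) = 0.232617 ≈ 0.2326.
A–C: 8/30 sites differ → p ≈ 0.266667, d = −0.75 ln(1 − 0.355556) = 0.329526 ≈ 0.3295.
B–C: 10/30 sites differ → p ≈ 0.333333, d = −0.75 ln(1 − 0.444444) = 0.440839 ≈ 0.4408.

d(A,B) = 0.2326, d(A,C) = 0.3295, d(B,C) = 0.4408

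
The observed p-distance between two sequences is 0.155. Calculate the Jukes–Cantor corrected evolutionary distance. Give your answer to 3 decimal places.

d = −(3/4) ln(1 − 4p/3) = −0.75 ln(1 − 0.206667) = −0.75 ln(0.793333)
  = −0.75 × (-0.231512) = 0.173634 substitutions/site.

0.174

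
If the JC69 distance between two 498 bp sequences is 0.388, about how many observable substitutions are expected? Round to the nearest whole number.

Invert JC69: p = (3/4)(1 − e^(−4d/3)) = 0.75 × (1 − e^(-0.517333)) = 0.75 × (1 − 0.596108) = 0.302919.
Expected differing sites = pL ≈ 0.302919 × 498 = 150.853662 ≈ 151.

151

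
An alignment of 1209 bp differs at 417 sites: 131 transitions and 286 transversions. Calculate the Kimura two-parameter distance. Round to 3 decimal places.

P = 131/1209 ≈ 0.108354 and Q = 286/1209 ≈ 0.236559.
Under the Kimura two-parameter model, d = −½ ln(1 − 2P − Q) − ¼ ln(1 − 2Q).
1 − 2P − Q = 0.546733, giving −½ ln(0.546733) = 0.301897.
1 − 2Q = 0.526882, giving −¼ ln(0.526882) = 0.160195.
d = 0.301897 + 0.160195 = 0.462092.

0.462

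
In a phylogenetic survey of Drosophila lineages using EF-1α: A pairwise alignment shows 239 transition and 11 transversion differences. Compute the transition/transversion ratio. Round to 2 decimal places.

21.73

R = 239/11 = 21.727272… ≈ 21.73 (to 2 d.p.).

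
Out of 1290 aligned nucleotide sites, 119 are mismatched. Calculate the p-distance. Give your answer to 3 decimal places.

0.092

p = 119/1290 = 0.092248… ≈ 0.092 (to 3 d.p.).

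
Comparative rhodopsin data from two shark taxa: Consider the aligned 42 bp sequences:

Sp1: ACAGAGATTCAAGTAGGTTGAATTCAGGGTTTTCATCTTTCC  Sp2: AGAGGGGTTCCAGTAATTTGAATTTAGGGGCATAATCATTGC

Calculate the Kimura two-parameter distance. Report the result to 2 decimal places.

Of 42 sites, 5 differences are transitions and 8 are transversions, so P = 5/42 ≈ 0.119048 and Q = 8/42 ≈ 0.190476.
Under the Kimura two-parameter model, d = −½ ln(1 − 2P − Q) − ¼ ln(1 − 2Q).
1 − 2P − Q = 0.571428, giving −½ ln(0.571428) = 0.279808.
1 − 2Q = 0.619048, giving −¼ ln(0.619048) = 0.119893.
d = 0.279808 + 0.119893 = 0.399701.

0.40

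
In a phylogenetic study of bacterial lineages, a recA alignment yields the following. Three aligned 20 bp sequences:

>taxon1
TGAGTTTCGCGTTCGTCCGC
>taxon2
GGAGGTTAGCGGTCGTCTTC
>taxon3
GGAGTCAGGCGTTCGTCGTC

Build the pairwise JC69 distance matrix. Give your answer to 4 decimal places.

d(taxon1,taxon2) = 0.3831, d(taxon1,taxon3) = 0.3831, d(taxon2,taxon3) = 0.3831

taxon1–taxon2: 6/20 sites differ → p = 0.3, d = −0.75 ln(1 − 0.4) = 0.383119 ≈ 0.3831.
taxon1–taxon3: 6/20 sites differ → p = 0.3, d = −0.75 ln(1 − 0.4) = 0.383119 ≈ 0.3831.
taxon2–taxon3: 6/20 sites differ → p = 0.3, d = −0.75 ln(1 − 0.4) = 0.383119 ≈ 0.3831.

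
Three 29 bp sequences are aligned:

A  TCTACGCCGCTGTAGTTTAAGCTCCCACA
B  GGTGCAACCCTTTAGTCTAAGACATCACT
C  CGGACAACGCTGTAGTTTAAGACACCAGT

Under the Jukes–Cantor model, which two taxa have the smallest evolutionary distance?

A–B: 13/29 differ, p = 0.448, d = 0.683.
A–C: 10/29 differ, p = 0.345, d = 0.462.
B–C: 8/29 differ, p = 0.276, d = 0.344.
The smallest distance is between B and C.

B and C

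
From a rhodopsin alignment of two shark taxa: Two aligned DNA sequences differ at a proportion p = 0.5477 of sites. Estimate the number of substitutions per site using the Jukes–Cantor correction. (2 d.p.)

0.98

d = −(3/4) ln(1 − 4p/3) = −0.75 ln(1 − 0.730267) = −0.75 ln(0.269733)
  = −0.75 × (-1.310323) = 0.982742 substitutions/site.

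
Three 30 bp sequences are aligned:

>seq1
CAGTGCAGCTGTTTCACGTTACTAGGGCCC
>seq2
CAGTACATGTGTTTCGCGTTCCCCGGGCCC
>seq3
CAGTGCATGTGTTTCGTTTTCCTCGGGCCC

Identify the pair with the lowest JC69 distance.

seq2 and seq3

seq1–seq2: 7/30 differ, p = 0.233, d = 0.280.
seq1–seq3: 7/30 differ, p = 0.233, d = 0.280.
seq2–seq3: 4/30 differ, p = 0.133, d = 0.147.
The smallest distance is between seq2 and seq3.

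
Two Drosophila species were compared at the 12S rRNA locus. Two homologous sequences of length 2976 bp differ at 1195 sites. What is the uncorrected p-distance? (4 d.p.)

p = 1195/2976 = 0.401545… ≈ 0.4015 (to 4 d.p.).

0.4015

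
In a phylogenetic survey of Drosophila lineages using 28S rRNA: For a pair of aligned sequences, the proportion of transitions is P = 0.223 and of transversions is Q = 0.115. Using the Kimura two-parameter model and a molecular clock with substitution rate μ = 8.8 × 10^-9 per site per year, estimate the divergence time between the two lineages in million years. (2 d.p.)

Under the Kimura two-parameter model, d = −½ ln(1 − 2P − Q) − ¼ ln(1 − 2Q).
1 − 2P − Q = 0.439, giving −½ ln(0.439) = 0.411628.
1 − 2Q = 0.77, giving −¼ ln(0.77) = 0.065341.
d = 0.411628 + 0.065341 = 0.476969.
Under a molecular clock d = 2μt, so t = d/(2μ) = 0.476969 / (2 × 8.8 × 10^-9) = 27.10 million years.

27.10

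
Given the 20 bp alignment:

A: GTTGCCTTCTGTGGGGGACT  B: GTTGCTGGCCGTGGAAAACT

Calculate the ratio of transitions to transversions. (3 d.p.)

Transitions are A↔G and C↔T; transversions are all other mismatches.
Transitions: 5. Transversions: 2.
R = 5/2 = 2.500.

2.500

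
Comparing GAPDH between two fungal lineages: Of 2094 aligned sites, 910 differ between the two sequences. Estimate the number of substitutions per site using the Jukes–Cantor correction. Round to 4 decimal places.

0.6496

p = 910/2094 ≈ 0.434575.
d = −(3/4) ln(1 − 4p/3) = −0.75 ln(1 − 0.579433) = −0.75 ln(0.420567)
  = −0.75 × (-0.866151) = 0.649613 substitutions/site.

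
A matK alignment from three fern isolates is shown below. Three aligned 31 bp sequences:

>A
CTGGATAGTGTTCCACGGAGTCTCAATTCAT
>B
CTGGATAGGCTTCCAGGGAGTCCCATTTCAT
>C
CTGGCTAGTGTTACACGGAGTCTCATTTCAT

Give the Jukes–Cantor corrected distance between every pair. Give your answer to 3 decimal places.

A–B: 5/31 sites differ → p ≈ 0.16129, d = −0.75 ln(1 − 0.215053) = 0.181604 ≈ 0.182.
A–C: 3/31 sites differ → p ≈ 0.096774, d = −0.75 ln(1 − 0.129032) = 0.103613 ≈ 0.104.
B–C: 6/31 sites differ → p ≈ 0.193548, d = −0.75 ln(1 − 0.258064) = 0.223869 ≈ 0.224.

d(A,B) = 0.182, d(A,C) = 0.104, d(B,C) = 0.224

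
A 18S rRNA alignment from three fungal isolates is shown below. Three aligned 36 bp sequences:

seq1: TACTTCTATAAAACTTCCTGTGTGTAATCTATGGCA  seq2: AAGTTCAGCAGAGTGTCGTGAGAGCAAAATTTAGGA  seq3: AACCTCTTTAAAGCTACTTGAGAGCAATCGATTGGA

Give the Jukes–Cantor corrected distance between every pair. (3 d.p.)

seq1–seq2: 18/36 sites differ → p = 0.5, d = −0.75 ln(1 − 0.666667) = 0.823960 ≈ 0.824.
seq1–seq3: 12/36 sites differ → p ≈ 0.333333, d = −0.75 ln(1 − 0.444444) = 0.440839 ≈ 0.441.
seq2–seq3: 15/36 sites differ → p ≈ 0.416667, d = −0.75 ln(1 − 0.555556) = 0.608198 ≈ 0.608.

d(seq1,seq2) = 0.824, d(seq1,seq3) = 0.441, d(seq2,seq3) = 0.608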